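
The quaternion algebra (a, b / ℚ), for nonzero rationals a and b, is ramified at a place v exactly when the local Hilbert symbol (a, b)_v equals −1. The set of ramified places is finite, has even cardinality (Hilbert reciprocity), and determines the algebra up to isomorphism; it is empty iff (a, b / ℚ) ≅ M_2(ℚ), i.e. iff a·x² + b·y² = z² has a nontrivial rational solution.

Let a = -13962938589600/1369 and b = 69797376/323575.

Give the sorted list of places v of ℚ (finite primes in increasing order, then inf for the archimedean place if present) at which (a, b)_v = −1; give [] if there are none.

[3, 13]

Mod squares: a ≡ -14586, b ≡ 2618. Check v ∈ {∞, 2, 3, 5, 7, 11, 13, 17, 37, 43}.
v=13: a=13^3·(≡12), b=13^0·(≡5) mod 13; (12|13)=+1, (5|13)=-1; (−1)^{3·0·6}·(+1)^0·(-1)^3 = -1.
v=11: a=11^1·(≡9), b=11^1·(≡2) mod 11; (9|11)=+1, (2|11)=-1; (−1)^{1·1·5}·(+1)^1·(-1)^1 = +1.
v=37: a=37^-2·(≡6), b=37^0·(≡28) mod 37; (6|37)=-1, (28|37)=+1; (−1)^{-2·0·18}·(-1)^0·(+1)^-2 = +1.
v=∞: -14586 < 0 and 2618 > 0  ⇒  (a,b)_∞ = +1.
v=3: a=3^1·(≡1), b=3^6·(≡2) mod 3; (1|3)=+1, (2|3)=-1; (−1)^{1·6·1}·(+1)^6·(-1)^1 = -1.
v=5: a=5^2·(≡4), b=5^-2·(≡2) mod 5; (4|5)=+1, (2|5)=-1; (−1)^{2·-2·2}·(+1)^-2·(-1)^2 = +1.
v=43: a=43^0·(≡29), b=43^-2·(≡40) mod 43; (29|43)=-1, (40|43)=+1; (−1)^{0·-2·21}·(-1)^-2·(+1)^0 = +1.
v=7: a=7^2·(≡1), b=7^-1·(≡3) mod 7; (1|7)=+1, (3|7)=-1; (−1)^{2·-1·3}·(+1)^-1·(-1)^2 = +1.
v=2: v_2(a)=5, v_2(b)=9; units ≡ 3, 5 (mod 8); ε·ε+αω+βω = 1·0+5·1+9·1 ≡ 0  ⇒  (a,b)_2 = +1.
v=17: a=17^3·(≡1), b=17^1·(≡9) mod 17; (1|17)=+1, (9|17)=+1; (−1)^{3·1·8}·(+1)^1·(+1)^3 = +1.
|Ram(-14586, 2618)| = 2, even; anisotropic at {3, 13}.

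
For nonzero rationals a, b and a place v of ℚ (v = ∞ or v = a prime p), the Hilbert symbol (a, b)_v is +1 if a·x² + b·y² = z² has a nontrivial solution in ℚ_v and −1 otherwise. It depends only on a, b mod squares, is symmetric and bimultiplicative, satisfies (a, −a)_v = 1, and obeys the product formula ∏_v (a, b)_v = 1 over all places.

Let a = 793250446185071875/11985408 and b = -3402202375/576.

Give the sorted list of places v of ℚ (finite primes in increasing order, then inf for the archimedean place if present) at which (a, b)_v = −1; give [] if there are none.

[]

Mod squares: a ≡ 1430, b ≡ -55. Check v ∈ {∞, 2, 3, 5, 7, 11, 13, 17}.
v=11: a=11^9·(≡3), b=11^5·(≡7) mod 11; (3|11)=+1, (7|11)=-1; (−1)^{9·5·5}·(+1)^5·(-1)^9 = +1.
v=2: v_2(a)=-9, v_2(b)=-6; units ≡ 3, 1 (mod 8); ε·ε+αω+βω = 1·0+-9·0+-6·1 ≡ 0  ⇒  (a,b)_2 = +1.
v=∞: 1430 > 0 and -55 < 0  ⇒  (a,b)_∞ = +1.
v=5: a=5^5·(≡1), b=5^3·(≡1) mod 5; (1|5)=+1, (1|5)=+1; (−1)^{5·3·2}·(+1)^3·(+1)^5 = +1.
v=13: a=13^3·(≡6), b=13^2·(≡12) mod 13; (6|13)=-1, (12|13)=+1; (−1)^{3·2·6}·(-1)^2·(+1)^3 = +1.
v=3: a=3^-4·(≡2), b=3^-2·(≡2) mod 3; (2|3)=-1, (2|3)=-1; (−1)^{-4·-2·1}·(-1)^-2·(-1)^-4 = +1.
v=7: a=7^2·(≡4), b=7^0·(≡1) mod 7; (4|7)=+1, (1|7)=+1; (−1)^{2·0·3}·(+1)^0·(+1)^2 = +1.
v=17: a=17^-2·(≡16), b=17^0·(≡4) mod 17; (16|17)=+1, (4|17)=+1; (−1)^{-2·0·8}·(+1)^0·(+1)^-2 = +1.
Every local symbol is +1, so the conic 1430·x² + -55·y² = z² has ℚ_v-points for all v and hence a ℚ-point; (a, b / ℚ) ≅ M_2(ℚ).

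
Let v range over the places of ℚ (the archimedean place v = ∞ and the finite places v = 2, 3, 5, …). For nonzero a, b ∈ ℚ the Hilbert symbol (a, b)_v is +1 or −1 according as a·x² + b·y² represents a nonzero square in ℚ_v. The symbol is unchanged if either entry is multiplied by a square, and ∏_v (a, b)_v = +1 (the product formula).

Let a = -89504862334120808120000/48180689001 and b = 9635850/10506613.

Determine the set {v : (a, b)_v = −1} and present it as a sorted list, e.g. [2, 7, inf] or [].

Mod squares: a ≡ -323, b ≡ 11362. Check v ∈ {∞, 2, 3, 5, 7, 13, 17, 19, 23, 29, 31}.
v=2: v_2(a)=6, v_2(b)=1; units ≡ 5, 1 (mod 8); ε·ε+αω+βω = 0·0+6·0+1·1 ≡ 1  ⇒  (a,b)_2 = -1.
v=5: a=5^4·(≡3), b=5^2·(≡3) mod 5; (3|5)=-1, (3|5)=-1; (−1)^{4·2·2}·(-1)^2·(-1)^4 = +1.
v=17: a=17^1·(≡1), b=17^0·(≡12) mod 17; (1|17)=+1, (12|17)=-1; (−1)^{1·0·8}·(+1)^0·(-1)^1 = -1.
v=29: a=29^-6·(≡1), b=29^-2·(≡16) mod 29; (1|29)=+1, (16|29)=+1; (−1)^{-6·-2·14}·(+1)^-2·(+1)^-6 = +1.
v=3: a=3^-4·(≡1), b=3^2·(≡1) mod 3; (1|3)=+1, (1|3)=+1; (−1)^{-4·2·1}·(+1)^2·(+1)^-4 = +1.
v=23: a=23^4·(≡15), b=23^1·(≡20) mod 23; (15|23)=-1, (20|23)=-1; (−1)^{4·1·11}·(-1)^1·(-1)^4 = -1.
v=13: a=13^4·(≡2), b=13^-1·(≡4) mod 13; (2|13)=-1, (4|13)=+1; (−1)^{4·-1·6}·(-1)^-1·(+1)^4 = -1.
v=19: a=19^3·(≡13), b=19^1·(≡16) mod 19; (13|19)=-1, (16|19)=+1; (−1)^{3·1·9}·(-1)^1·(+1)^3 = +1.
v=7: a=7^4·(≡3), b=7^2·(≡4) mod 7; (3|7)=-1, (4|7)=+1; (−1)^{4·2·3}·(-1)^2·(+1)^4 = +1.
v=31: a=31^0·(≡10), b=31^-2·(≡19) mod 31; (10|31)=+1, (19|31)=+1; (−1)^{0·-2·15}·(+1)^-2·(+1)^0 = +1.
v=∞: -323 < 0 and 11362 > 0  ⇒  (a,b)_∞ = +1.
(-323, 11362 / ℚ) ramifies at {2, 13, 17, 23}: a division algebra.

[2, 13, 17, 23]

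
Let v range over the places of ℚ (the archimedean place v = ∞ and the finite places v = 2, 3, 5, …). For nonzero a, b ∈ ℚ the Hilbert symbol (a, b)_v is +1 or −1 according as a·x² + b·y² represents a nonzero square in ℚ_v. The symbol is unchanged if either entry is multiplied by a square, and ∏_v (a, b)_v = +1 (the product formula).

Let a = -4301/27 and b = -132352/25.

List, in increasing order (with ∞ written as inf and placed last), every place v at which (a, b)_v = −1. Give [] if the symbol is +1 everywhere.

(a, b) ≡ (-12903, -517) mod (ℚ^×)²; places V = {2, 3, 5, 11, 17, 23, 47, ∞}.
(a,b)_2: α=0, β=8; u≡1, v≡3 (mod 8); ε(u)ε(v)=0·1, αω(v)=0·1, βω(u)=8·0; sum ≡ 0  ⇒  +1.
(a,b)_3: α=-3, u≡1; β=0, v≡2 (mod 3); (1|3)=+1, (2|3)=-1; sign (−1)^0·+1^0·-1^-3 = -1.
(a,b)_47: α=0, u≡20; β=1, v≡34 (mod 47); (20|47)=-1, (34|47)=+1; sign (−1)^0·-1^1·+1^0 = -1.
(a,b)_11: α=1, u≡1; β=1, v≡8 (mod 11); (1|11)=+1, (8|11)=-1; sign (−1)^1·+1^1·-1^1 = +1.
(a,b)_23: α=1, u≡5; β=0, v≡18 (mod 23); (5|23)=-1, (18|23)=+1; sign (−1)^0·-1^0·+1^1 = +1.
(a,b)_5: α=0, u≡2; β=-2, v≡3 (mod 5); (2|5)=-1, (3|5)=-1; sign (−1)^0·-1^-2·-1^0 = +1.
(a,b)_17: α=1, u≡7; β=0, v≡14 (mod 17); (7|17)=-1, (14|17)=-1; sign (−1)^0·-1^0·-1^1 = -1.
(a,b)_∞: sgn(-12903)=−, sgn(-517)=−, so -1.
(-12903, -517 / ℚ) ramifies at {3, 17, 47, ∞}: a division algebra.

[3, 17, 47, inf]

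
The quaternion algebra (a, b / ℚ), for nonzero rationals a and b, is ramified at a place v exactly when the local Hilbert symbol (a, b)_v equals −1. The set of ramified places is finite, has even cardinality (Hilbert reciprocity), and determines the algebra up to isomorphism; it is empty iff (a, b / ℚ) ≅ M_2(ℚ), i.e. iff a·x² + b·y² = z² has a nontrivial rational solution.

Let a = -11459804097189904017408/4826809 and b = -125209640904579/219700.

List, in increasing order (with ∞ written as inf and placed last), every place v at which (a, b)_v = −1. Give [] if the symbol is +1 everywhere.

[11, 13, 17, inf]

Mod squares: a ≡ -2618, b ≡ -663. Check v ∈ {∞, 2, 3, 5, 7, 11, 13, 17, 19}.
v=17: a=17^5·(≡2), b=17^3·(≡3) mod 17; (2|17)=+1, (3|17)=-1; (−1)^{5·3·8}·(+1)^3·(-1)^5 = -1.
v=3: a=3^10·(≡1), b=3^5·(≡1) mod 3; (1|3)=+1, (1|3)=+1; (−1)^{10·5·1}·(+1)^5·(+1)^10 = +1.
v=11: a=11^1·(≡9), b=11^2·(≡8) mod 11; (9|11)=+1, (8|11)=-1; (−1)^{1·2·5}·(+1)^2·(-1)^1 = -1.
v=19: a=19^2·(≡6), b=19^2·(≡3) mod 19; (6|19)=+1, (3|19)=-1; (−1)^{2·2·9}·(+1)^2·(-1)^2 = +1.
v=∞: -2618 < 0 and -663 < 0  ⇒  (a,b)_∞ = -1.
v=5: a=5^0·(≡3), b=5^-2·(≡2) mod 5; (3|5)=-1, (2|5)=-1; (−1)^{0·-2·2}·(-1)^-2·(-1)^0 = +1.
v=13: a=13^-6·(≡11), b=13^-3·(≡9) mod 13; (11|13)=-1, (9|13)=+1; (−1)^{-6·-3·6}·(-1)^-3·(+1)^-6 = -1.
v=7: a=7^5·(≡1), b=7^4·(≡1) mod 7; (1|7)=+1, (1|7)=+1; (−1)^{5·4·3}·(+1)^4·(+1)^5 = +1.
v=2: v_2(a)=11, v_2(b)=-2; units ≡ 3, 1 (mod 8); ε·ε+αω+βω = 1·0+11·0+-2·1 ≡ 0  ⇒  (a,b)_2 = +1.
Ram(-2618, -663) = {11, 13, 17, ∞}; no ℚ_11-point on the conic.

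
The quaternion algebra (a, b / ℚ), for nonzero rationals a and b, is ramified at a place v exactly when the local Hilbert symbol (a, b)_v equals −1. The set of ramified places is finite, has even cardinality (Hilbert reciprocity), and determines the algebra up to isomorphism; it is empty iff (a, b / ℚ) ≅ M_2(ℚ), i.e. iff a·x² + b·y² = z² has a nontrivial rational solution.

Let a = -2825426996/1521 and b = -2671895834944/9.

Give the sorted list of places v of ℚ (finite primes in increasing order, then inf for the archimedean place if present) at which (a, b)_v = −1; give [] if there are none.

[2, 7, 19, 29, 31, inf]

Mod squares: a ≡ -2444141, b ≡ -115646461. Check v ∈ {∞, 2, 3, 7, 13, 17, 19, 23, 29, 31, 47}.
v=∞: -2444141 < 0 and -115646461 < 0  ⇒  (a,b)_∞ = -1.
v=23: a=23^1·(≡9), b=23^1·(≡20) mod 23; (9|23)=+1, (20|23)=-1; (−1)^{1·1·11}·(+1)^1·(-1)^1 = +1.
v=19: a=19^1·(≡8), b=19^2·(≡15) mod 19; (8|19)=-1, (15|19)=-1; (−1)^{1·2·9}·(-1)^2·(-1)^1 = -1.
v=2: v_2(a)=2, v_2(b)=6; units ≡ 3, 3 (mod 8); ε·ε+αω+βω = 1·1+2·1+6·1 ≡ 1  ⇒  (a,b)_2 = -1.
v=13: a=13^-2·(≡7), b=13^0·(≡6) mod 13; (7|13)=-1, (6|13)=-1; (−1)^{-2·0·6}·(-1)^0·(-1)^-2 = +1.
v=31: a=31^0·(≡26), b=31^1·(≡9) mod 31; (26|31)=-1, (9|31)=+1; (−1)^{0·1·15}·(-1)^1·(+1)^0 = -1.
v=3: a=3^-2·(≡1), b=3^-2·(≡2) mod 3; (1|3)=+1, (2|3)=-1; (−1)^{-2·-2·1}·(+1)^-2·(-1)^-2 = +1.
v=47: a=47^1·(≡29), b=47^1·(≡37) mod 47; (29|47)=-1, (37|47)=+1; (−1)^{1·1·23}·(-1)^1·(+1)^1 = +1.
v=7: a=7^1·(≡2), b=7^1·(≡2) mod 7; (2|7)=+1, (2|7)=+1; (−1)^{1·1·3}·(+1)^1·(+1)^1 = -1.
v=17: a=17^3·(≡15), b=17^1·(≡8) mod 17; (15|17)=+1, (8|17)=+1; (−1)^{3·1·8}·(+1)^1·(+1)^3 = +1.
v=29: a=29^0·(≡2), b=29^1·(≡19) mod 29; (2|29)=-1, (19|29)=-1; (−1)^{0·1·14}·(-1)^1·(-1)^0 = -1.
Ram(-2444141, -115646461) = {2, 7, 19, 29, 31, ∞}; no ℚ_2-point on the conic.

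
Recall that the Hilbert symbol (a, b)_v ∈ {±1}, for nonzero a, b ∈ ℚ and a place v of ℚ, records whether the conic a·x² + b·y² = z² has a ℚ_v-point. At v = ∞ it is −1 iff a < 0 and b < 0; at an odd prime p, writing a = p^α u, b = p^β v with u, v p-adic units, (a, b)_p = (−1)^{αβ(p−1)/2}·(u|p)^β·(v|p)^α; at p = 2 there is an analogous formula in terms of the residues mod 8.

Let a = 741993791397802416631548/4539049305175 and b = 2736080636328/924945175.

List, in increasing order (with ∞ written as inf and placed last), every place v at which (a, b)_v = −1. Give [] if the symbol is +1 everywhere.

[13, 17]

(a, b) ≡ (4641, 3094) mod (ℚ^×)²; places V = {2, 3, 5, 7, 11, 13, 17, 19, 31, 47, ∞}.
(a,b)_5: α=-2, u≡4; β=-2, v≡4 (mod 5); (4|5)=+1, (4|5)=+1; sign (−1)^0·+1^-2·+1^-2 = +1.
(a,b)_47: α=6, u≡44; β=2, v≡40 (mod 47); (44|47)=-1, (40|47)=-1; sign (−1)^0·-1^2·-1^6 = +1.
(a,b)_11: α=-10, u≡6; β=-4, v≡3 (mod 11); (6|11)=-1, (3|11)=+1; sign (−1)^0·-1^-4·+1^-10 = +1.
(a,b)_2: α=2, β=3; u≡1, v≡3 (mod 8); ε(u)ε(v)=0·1, αω(v)=2·1, βω(u)=3·0; sum ≡ 0  ⇒  +1.
(a,b)_∞: sgn(4641)=+, sgn(3094)=+, so +1.
(a,b)_19: α=0, u≡5; β=-2, v≡4 (mod 19); (5|19)=+1, (4|19)=+1; sign (−1)^0·+1^-2·+1^0 = +1.
(a,b)_3: α=13, u≡2; β=6, v≡1 (mod 3); (2|3)=-1, (1|3)=+1; sign (−1)^0·-1^6·+1^13 = +1.
(a,b)_17: α=3, u≡9; β=1, v≡3 (mod 17); (9|17)=+1, (3|17)=-1; sign (−1)^0·+1^1·-1^3 = -1.
(a,b)_7: α=-1, u≡6; β=-1, v≡4 (mod 7); (6|7)=-1, (4|7)=+1; sign (−1)^1·-1^-1·+1^-1 = +1.
(a,b)_13: α=3, u≡8; β=1, v≡10 (mod 13); (8|13)=-1, (10|13)=+1; sign (−1)^0·-1^1·+1^3 = -1.
(a,b)_31: α=0, u≡27; β=2, v≡1 (mod 31); (27|31)=-1, (1|31)=+1; sign (−1)^0·-1^2·+1^0 = +1.
Ram(4641, 3094) = {13, 17}; no ℚ_13-point on the conic.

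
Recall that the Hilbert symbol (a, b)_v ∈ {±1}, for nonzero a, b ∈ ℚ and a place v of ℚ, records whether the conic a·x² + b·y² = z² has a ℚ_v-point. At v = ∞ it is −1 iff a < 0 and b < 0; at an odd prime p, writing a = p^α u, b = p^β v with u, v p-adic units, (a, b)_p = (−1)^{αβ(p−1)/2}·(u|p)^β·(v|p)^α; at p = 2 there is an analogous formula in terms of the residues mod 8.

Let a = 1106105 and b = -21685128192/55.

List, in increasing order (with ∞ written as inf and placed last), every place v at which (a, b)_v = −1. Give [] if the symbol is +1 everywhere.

[5, 7, 11, 13]

(a, b) ≡ (6545, -85085) mod (ℚ^×)²; places V = {2, 3, 5, 7, 11, 13, 17, ∞}.
(a,b)_2: α=0, β=10; u≡1, v≡3 (mod 8); ε(u)ε(v)=0·1, αω(v)=0·1, βω(u)=10·0; sum ≡ 0  ⇒  +1.
(a,b)_17: α=1, u≡6; β=1, v≡10 (mod 17); (6|17)=-1, (10|17)=-1; sign (−1)^0·-1^1·-1^1 = +1.
(a,b)_3: α=0, u≡2; β=4, v≡1 (mod 3); (2|3)=-1, (1|3)=+1; sign (−1)^0·-1^4·+1^0 = +1.
(a,b)_5: α=1, u≡1; β=-1, v≡3 (mod 5); (1|5)=+1, (3|5)=-1; sign (−1)^0·+1^-1·-1^1 = -1.
(a,b)_7: α=1, u≡4; β=1, v≡4 (mod 7); (4|7)=+1, (4|7)=+1; sign (−1)^1·+1^1·+1^1 = -1.
(a,b)_11: α=1, u≡4; β=-1, v≡4 (mod 11); (4|11)=+1, (4|11)=+1; sign (−1)^1·+1^-1·+1^1 = -1.
(a,b)_13: α=2, u≡6; β=3, v≡6 (mod 13); (6|13)=-1, (6|13)=-1; sign (−1)^0·-1^3·-1^2 = -1.
(a,b)_∞: sgn(6545)=+, sgn(-85085)=−, so +1.
(6545, -85085 / ℚ) ramifies at {5, 7, 11, 13}: a division algebra.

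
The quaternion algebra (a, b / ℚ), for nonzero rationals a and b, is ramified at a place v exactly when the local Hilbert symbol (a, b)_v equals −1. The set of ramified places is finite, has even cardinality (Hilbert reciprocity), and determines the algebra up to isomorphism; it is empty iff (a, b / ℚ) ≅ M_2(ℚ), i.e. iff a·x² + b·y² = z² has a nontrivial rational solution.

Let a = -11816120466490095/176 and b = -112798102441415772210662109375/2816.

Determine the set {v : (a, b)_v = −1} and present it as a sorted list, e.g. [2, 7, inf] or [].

(a, b) ≡ (-1919005, -2805) mod (ℚ^×)²; places V = {2, 3, 5, 7, 11, 17, 23, 37, 41, ∞}.
(a,b)_7: α=2, u≡3; β=4, v≡2 (mod 7); (3|7)=-1, (2|7)=+1; sign (−1)^0·-1^4·+1^2 = +1.
(a,b)_5: α=1, u≡1; β=9, v≡1 (mod 5); (1|5)=+1, (1|5)=+1; sign (−1)^0·+1^9·+1^1 = +1.
(a,b)_37: α=1, u≡28; β=2, v≡21 (mod 37); (28|37)=+1, (21|37)=+1; sign (−1)^0·+1^2·+1^1 = +1.
(a,b)_17: α=2, u≡12; β=1, v≡10 (mod 17); (12|17)=-1, (10|17)=-1; sign (−1)^0·-1^1·-1^2 = -1.
(a,b)_3: α=14, u≡2; β=19, v≡1 (mod 3); (2|3)=-1, (1|3)=+1; sign (−1)^0·-1^19·+1^14 = -1.
(a,b)_2: α=-4, β=-8; u≡3, v≡3 (mod 8); ε(u)ε(v)=1·1, αω(v)=-4·1, βω(u)=-8·1; sum ≡ 1  ⇒  -1.
(a,b)_11: α=-1, u≡5; β=-1, v≡4 (mod 11); (5|11)=+1, (4|11)=+1; sign (−1)^1·+1^-1·+1^-1 = -1.
(a,b)_∞: sgn(-1919005)=−, sgn(-2805)=−, so -1.
(a,b)_23: α=1, u≡6; β=2, v≡16 (mod 23); (6|23)=+1, (16|23)=+1; sign (−1)^0·+1^2·+1^1 = +1.
(a,b)_41: α=1, u≡15; β=2, v≡26 (mod 41); (15|41)=-1, (26|41)=-1; sign (−1)^0·-1^2·-1^1 = -1.
Ram(-1919005, -2805) = {2, 3, 11, 17, 41, ∞}; no ℚ_2-point on the conic.

[2, 3, 11, 17, 41, inf]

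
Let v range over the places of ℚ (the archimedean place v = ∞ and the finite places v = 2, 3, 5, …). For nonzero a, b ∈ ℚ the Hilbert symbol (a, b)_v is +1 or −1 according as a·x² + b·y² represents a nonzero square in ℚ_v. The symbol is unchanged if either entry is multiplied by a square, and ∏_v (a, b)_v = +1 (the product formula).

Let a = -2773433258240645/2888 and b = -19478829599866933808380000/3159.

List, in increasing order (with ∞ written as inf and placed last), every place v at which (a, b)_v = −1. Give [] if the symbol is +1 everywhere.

(a, b) ≡ (-32890, -884442) mod (ℚ^×)²; places V = {2, 3, 5, 7, 11, 13, 17, 19, 23, 29, ∞}.
(a,b)_29: α=2, u≡28; β=3, v≡19 (mod 29); (28|29)=+1, (19|29)=-1; sign (−1)^0·+1^3·-1^2 = +1.
(a,b)_3: α=0, u≡2; β=-5, v≡2 (mod 3); (2|3)=-1, (2|3)=-1; sign (−1)^0·-1^-5·-1^0 = -1.
(a,b)_∞: sgn(-32890)=−, sgn(-884442)=−, so -1.
(a,b)_13: α=1, u≡11; β=-1, v≡7 (mod 13); (11|13)=-1, (7|13)=-1; sign (−1)^0·-1^-1·-1^1 = +1.
(a,b)_2: α=-3, β=5; u≡3, v≡3 (mod 8); ε(u)ε(v)=1·1, αω(v)=-3·1, βω(u)=5·1; sum ≡ 1  ⇒  -1.
(a,b)_5: α=1, u≡2; β=4, v≡3 (mod 5); (2|5)=-1, (3|5)=-1; sign (−1)^0·-1^4·-1^1 = -1.
(a,b)_17: α=4, u≡11; β=9, v≡7 (mod 17); (11|17)=-1, (7|17)=-1; sign (−1)^0·-1^9·-1^4 = -1.
(a,b)_23: α=1, u≡17; β=1, v≡6 (mod 23); (17|23)=-1, (6|23)=+1; sign (−1)^1·-1^1·+1^1 = +1.
(a,b)_11: α=1, u≡6; β=4, v≡7 (mod 11); (6|11)=-1, (7|11)=-1; sign (−1)^0·-1^4·-1^1 = -1.
(a,b)_7: α=4, u≡5; β=0, v≡4 (mod 7); (5|7)=-1, (4|7)=+1; sign (−1)^0·-1^0·+1^4 = +1.
(a,b)_19: α=-2, u≡3; β=0, v≡2 (mod 19); (3|19)=-1, (2|19)=-1; sign (−1)^0·-1^0·-1^-2 = +1.
(-32890, -884442 / ℚ) ramifies at {2, 3, 5, 11, 17, ∞}: a division algebra.

[2, 3, 5, 11, 17, inf]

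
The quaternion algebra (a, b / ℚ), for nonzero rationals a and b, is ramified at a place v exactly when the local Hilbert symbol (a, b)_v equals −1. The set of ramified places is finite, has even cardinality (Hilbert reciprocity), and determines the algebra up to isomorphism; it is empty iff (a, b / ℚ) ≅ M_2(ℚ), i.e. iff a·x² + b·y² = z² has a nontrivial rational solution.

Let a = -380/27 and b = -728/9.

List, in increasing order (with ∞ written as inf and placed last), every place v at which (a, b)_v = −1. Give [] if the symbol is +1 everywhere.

Mod squares: a ≡ -285, b ≡ -182. Check v ∈ {∞, 2, 3, 5, 7, 13, 19}.
v=5: a=5^1·(≡2), b=5^0·(≡3) mod 5; (2|5)=-1, (3|5)=-1; (−1)^{1·0·2}·(-1)^0·(-1)^1 = -1.
v=3: a=3^-3·(≡1), b=3^-2·(≡1) mod 3; (1|3)=+1, (1|3)=+1; (−1)^{-3·-2·1}·(+1)^-2·(+1)^-3 = +1.
v=19: a=19^1·(≡7), b=19^0·(≡12) mod 19; (7|19)=+1, (12|19)=-1; (−1)^{1·0·9}·(+1)^0·(-1)^1 = -1.
v=7: a=7^0·(≡2), b=7^1·(≡4) mod 7; (2|7)=+1, (4|7)=+1; (−1)^{0·1·3}·(+1)^1·(+1)^0 = +1.
v=2: v_2(a)=2, v_2(b)=3; units ≡ 3, 5 (mod 8); ε·ε+αω+βω = 1·0+2·1+3·1 ≡ 1  ⇒  (a,b)_2 = -1.
v=13: a=13^0·(≡10), b=13^1·(≡1) mod 13; (10|13)=+1, (1|13)=+1; (−1)^{0·1·6}·(+1)^1·(+1)^0 = +1.
v=∞: -285 < 0 and -182 < 0  ⇒  (a,b)_∞ = -1.
Ram(-285, -182) = {2, 5, 19, ∞}; no ℚ_2-point on the conic.

[2, 5, 19, inf]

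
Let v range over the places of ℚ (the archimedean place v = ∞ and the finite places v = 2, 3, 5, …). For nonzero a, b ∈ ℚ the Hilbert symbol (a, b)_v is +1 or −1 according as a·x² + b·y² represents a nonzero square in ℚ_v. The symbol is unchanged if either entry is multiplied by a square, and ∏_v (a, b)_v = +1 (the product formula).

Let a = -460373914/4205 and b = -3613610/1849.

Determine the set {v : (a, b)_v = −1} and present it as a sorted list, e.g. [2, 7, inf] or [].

(a, b) ≡ (-770, -10010) mod (ℚ^×)²; places V = {2, 5, 7, 11, 13, 19, 29, 43, ∞}.
(a,b)_∞: sgn(-770)=−, sgn(-10010)=−, so -1.
(a,b)_19: α=2, u≡1; β=2, v≡10 (mod 19); (1|19)=+1, (10|19)=-1; sign (−1)^0·+1^2·-1^2 = +1.
(a,b)_7: α=3, u≡2; β=1, v≡6 (mod 7); (2|7)=+1, (6|7)=-1; sign (−1)^1·+1^1·-1^3 = +1.
(a,b)_13: α=2, u≡3; β=1, v≡3 (mod 13); (3|13)=+1, (3|13)=+1; sign (−1)^0·+1^1·+1^2 = +1.
(a,b)_11: α=1, u≡7; β=1, v≡5 (mod 11); (7|11)=-1, (5|11)=+1; sign (−1)^1·-1^1·+1^1 = +1.
(a,b)_43: α=0, u≡10; β=-2, v≡24 (mod 43); (10|43)=+1, (24|43)=+1; sign (−1)^0·+1^-2·+1^0 = +1.
(a,b)_5: α=-1, u≡1; β=1, v≡2 (mod 5); (1|5)=+1, (2|5)=-1; sign (−1)^0·+1^1·-1^-1 = -1.
(a,b)_29: α=-2, u≡20; β=0, v≡1 (mod 29); (20|29)=+1, (1|29)=+1; sign (−1)^0·+1^0·+1^-2 = +1.
(a,b)_2: α=1, β=1; u≡7, v≡3 (mod 8); ε(u)ε(v)=1·1, αω(v)=1·1, βω(u)=1·0; sum ≡ 0  ⇒  +1.
(-770, -10010 / ℚ) ramifies at {5, ∞}: a division algebra.

[5, inf]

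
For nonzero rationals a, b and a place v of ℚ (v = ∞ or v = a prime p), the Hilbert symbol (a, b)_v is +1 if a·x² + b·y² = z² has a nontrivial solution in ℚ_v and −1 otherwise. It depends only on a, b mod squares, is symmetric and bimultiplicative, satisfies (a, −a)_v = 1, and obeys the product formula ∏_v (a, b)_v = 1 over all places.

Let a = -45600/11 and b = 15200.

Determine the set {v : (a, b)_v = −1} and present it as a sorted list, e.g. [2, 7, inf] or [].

Mod squares: a ≡ -1254, b ≡ 38. Check v ∈ {∞, 2, 3, 5, 11, 19}.
v=∞: -1254 < 0 and 38 > 0  ⇒  (a,b)_∞ = +1.
v=2: v_2(a)=5, v_2(b)=5; units ≡ 5, 3 (mod 8); ε·ε+αω+βω = 0·1+5·1+5·1 ≡ 0  ⇒  (a,b)_2 = +1.
v=5: a=5^2·(≡1), b=5^2·(≡3) mod 5; (1|5)=+1, (3|5)=-1; (−1)^{2·2·2}·(+1)^2·(-1)^2 = +1.
v=19: a=19^1·(≡15), b=19^1·(≡2) mod 19; (15|19)=-1, (2|19)=-1; (−1)^{1·1·9}·(-1)^1·(-1)^1 = -1.
v=3: a=3^1·(≡2), b=3^0·(≡2) mod 3; (2|3)=-1, (2|3)=-1; (−1)^{1·0·1}·(-1)^0·(-1)^1 = -1.
v=11: a=11^-1·(≡6), b=11^0·(≡9) mod 11; (6|11)=-1, (9|11)=+1; (−1)^{-1·0·5}·(-1)^0·(+1)^-1 = +1.
|Ram(-1254, 38)| = 2, even; anisotropic at {3, 19}.

[3, 19]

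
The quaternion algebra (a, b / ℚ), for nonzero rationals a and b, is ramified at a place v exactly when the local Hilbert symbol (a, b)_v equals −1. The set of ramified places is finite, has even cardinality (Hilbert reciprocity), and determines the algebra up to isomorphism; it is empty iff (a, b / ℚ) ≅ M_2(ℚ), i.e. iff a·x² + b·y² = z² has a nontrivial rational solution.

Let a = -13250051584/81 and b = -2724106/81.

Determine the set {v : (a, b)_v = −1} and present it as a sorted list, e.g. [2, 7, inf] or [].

[2, inf]

(a, b) ≡ (-2926, -154) mod (ℚ^×)²; places V = {2, 3, 7, 11, 19, ∞}.
(a,b)_19: α=3, u≡6; β=2, v≡7 (mod 19); (6|19)=+1, (7|19)=+1; sign (−1)^0·+1^2·+1^3 = +1.
(a,b)_∞: sgn(-2926)=−, sgn(-154)=−, so -1.
(a,b)_3: α=-4, u≡2; β=-4, v≡2 (mod 3); (2|3)=-1, (2|3)=-1; sign (−1)^0·-1^-4·-1^-4 = +1.
(a,b)_11: α=1, u≡4; β=1, v≡2 (mod 11); (4|11)=+1, (2|11)=-1; sign (−1)^1·+1^1·-1^1 = +1.
(a,b)_2: α=9, β=1; u≡1, v≡3 (mod 8); ε(u)ε(v)=0·1, αω(v)=9·1, βω(u)=1·0; sum ≡ 1  ⇒  -1.
(a,b)_7: α=3, u≡1; β=3, v≡6 (mod 7); (1|7)=+1, (6|7)=-1; sign (−1)^1·+1^3·-1^3 = +1.
(-2926, -154 / ℚ) ramifies at {2, ∞}: a division algebra.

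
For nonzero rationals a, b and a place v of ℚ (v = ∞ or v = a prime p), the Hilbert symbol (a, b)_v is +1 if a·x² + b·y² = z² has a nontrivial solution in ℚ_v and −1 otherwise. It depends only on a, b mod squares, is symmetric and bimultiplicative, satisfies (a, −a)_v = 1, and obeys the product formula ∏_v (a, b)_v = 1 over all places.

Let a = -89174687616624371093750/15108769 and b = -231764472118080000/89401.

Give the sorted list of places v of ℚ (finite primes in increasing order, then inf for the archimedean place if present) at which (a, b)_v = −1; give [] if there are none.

(a, b) ≡ (-2836790, -2) mod (ℚ^×)²; places V = {2, 3, 5, 11, 13, 17, 23, 37, 41, ∞}.
(a,b)_∞: sgn(-2836790)=−, sgn(-2)=−, so -1.
(a,b)_11: α=3, u≡1; β=2, v≡4 (mod 11); (1|11)=+1, (4|11)=+1; sign (−1)^0·+1^2·+1^3 = +1.
(a,b)_23: α=-2, u≡10; β=-2, v≡10 (mod 23); (10|23)=-1, (10|23)=-1; sign (−1)^0·-1^-2·-1^-2 = +1.
(a,b)_37: α=3, u≡18; β=2, v≡18 (mod 37); (18|37)=-1, (18|37)=-1; sign (−1)^0·-1^2·-1^3 = -1.
(a,b)_41: α=3, u≡4; β=2, v≡21 (mod 41); (4|41)=+1, (21|41)=+1; sign (−1)^0·+1^2·+1^3 = +1.
(a,b)_2: α=1, β=9; u≡5, v≡7 (mod 8); ε(u)ε(v)=0·1, αω(v)=1·0, βω(u)=9·1; sum ≡ 1  ⇒  -1.
(a,b)_17: α=3, u≡2; β=2, v≡4 (mod 17); (2|17)=+1, (4|17)=+1; sign (−1)^0·+1^2·+1^3 = +1.
(a,b)_5: α=9, u≡3; β=4, v≡2 (mod 5); (3|5)=-1, (2|5)=-1; sign (−1)^0·-1^4·-1^9 = -1.
(a,b)_3: α=0, u≡1; β=2, v≡1 (mod 3); (1|3)=+1, (1|3)=+1; sign (−1)^0·+1^2·+1^0 = +1.
(a,b)_13: α=-4, u≡7; β=-2, v≡2 (mod 13); (7|13)=-1, (2|13)=-1; sign (−1)^0·-1^-2·-1^-4 = +1.
|Ram(-2836790, -2)| = 4, even; anisotropic at {2, 5, 37, ∞}.

[2, 5, 37, inf]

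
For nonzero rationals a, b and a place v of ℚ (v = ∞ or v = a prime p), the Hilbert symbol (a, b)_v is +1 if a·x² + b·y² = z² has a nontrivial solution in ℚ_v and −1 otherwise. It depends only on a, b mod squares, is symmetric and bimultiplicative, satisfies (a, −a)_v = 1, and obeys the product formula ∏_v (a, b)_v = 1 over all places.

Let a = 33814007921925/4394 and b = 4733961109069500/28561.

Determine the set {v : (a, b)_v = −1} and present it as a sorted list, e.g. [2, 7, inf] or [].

[3, 5, 7, 23]

Mod squares: a ≡ 30498, b ≡ 41055. Check v ∈ {∞, 2, 3, 5, 7, 11, 13, 17, 23}.
v=∞: 30498 > 0 and 41055 > 0  ⇒  (a,b)_∞ = +1.
v=7: a=7^6·(≡6), b=7^7·(≡5) mod 7; (6|7)=-1, (5|7)=-1; (−1)^{6·7·3}·(-1)^7·(-1)^6 = -1.
v=3: a=3^5·(≡2), b=3^5·(≡2) mod 3; (2|3)=-1, (2|3)=-1; (−1)^{5·5·1}·(-1)^5·(-1)^5 = -1.
v=11: a=11^2·(≡10), b=11^2·(≡3) mod 11; (10|11)=-1, (3|11)=+1; (−1)^{2·2·5}·(-1)^2·(+1)^2 = +1.
v=2: v_2(a)=-1, v_2(b)=2; units ≡ 1, 7 (mod 8); ε·ε+αω+βω = 0·1+-1·0+2·0 ≡ 0  ⇒  (a,b)_2 = +1.
v=5: a=5^2·(≡3), b=5^3·(≡1) mod 5; (3|5)=-1, (1|5)=+1; (−1)^{2·3·2}·(-1)^3·(+1)^2 = -1.
v=13: a=13^-3·(≡5), b=13^-4·(≡9) mod 13; (5|13)=-1, (9|13)=+1; (−1)^{-3·-4·6}·(-1)^-4·(+1)^-3 = +1.
v=17: a=17^1·(≡13), b=17^1·(≡8) mod 17; (13|17)=+1, (8|17)=+1; (−1)^{1·1·8}·(+1)^1·(+1)^1 = +1.
v=23: a=23^1·(≡5), b=23^1·(≡21) mod 23; (5|23)=-1, (21|23)=-1; (−1)^{1·1·11}·(-1)^1·(-1)^1 = -1.
Ram(30498, 41055) = {3, 5, 7, 23}; no ℚ_3-point on the conic.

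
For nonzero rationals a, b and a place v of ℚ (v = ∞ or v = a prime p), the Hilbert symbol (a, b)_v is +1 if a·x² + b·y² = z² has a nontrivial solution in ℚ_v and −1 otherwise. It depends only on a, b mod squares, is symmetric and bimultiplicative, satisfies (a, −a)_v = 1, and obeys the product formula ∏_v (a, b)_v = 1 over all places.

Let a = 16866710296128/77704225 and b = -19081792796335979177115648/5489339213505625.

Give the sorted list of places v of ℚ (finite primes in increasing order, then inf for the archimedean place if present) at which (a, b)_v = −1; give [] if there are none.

[11, 17]

Mod squares: a ≡ 17, b ≡ -143. Check v ∈ {∞, 2, 3, 5, 7, 11, 13, 17, 41, 43}.
v=7: a=7^6·(≡6), b=7^4·(≡1) mod 7; (6|7)=-1, (1|7)=+1; (−1)^{6·4·3}·(-1)^4·(+1)^6 = +1.
v=13: a=13^0·(≡4), b=13^3·(≡11) mod 13; (4|13)=+1, (11|13)=-1; (−1)^{0·3·6}·(+1)^3·(-1)^0 = +1.
v=17: a=17^1·(≡1), b=17^2·(≡14) mod 17; (1|17)=+1, (14|17)=-1; (−1)^{1·2·8}·(+1)^2·(-1)^1 = -1.
v=5: a=5^-2·(≡2), b=5^-4·(≡3) mod 5; (2|5)=-1, (3|5)=-1; (−1)^{-2·-4·2}·(-1)^-4·(-1)^-2 = +1.
v=11: a=11^4·(≡6), b=11^9·(≡3) mod 11; (6|11)=-1, (3|11)=+1; (−1)^{4·9·5}·(-1)^9·(+1)^4 = -1.
v=2: v_2(a)=6, v_2(b)=16; units ≡ 1, 1 (mod 8); ε·ε+αω+βω = 0·0+6·0+16·0 ≡ 0  ⇒  (a,b)_2 = +1.
v=∞: 17 > 0 and -143 < 0  ⇒  (a,b)_∞ = +1.
v=41: a=41^-2·(≡19), b=41^-6·(≡33) mod 41; (19|41)=-1, (33|41)=+1; (−1)^{-2·-6·20}·(-1)^-6·(+1)^-2 = +1.
v=3: a=3^2·(≡2), b=3^4·(≡1) mod 3; (2|3)=-1, (1|3)=+1; (−1)^{2·4·1}·(-1)^4·(+1)^2 = +1.
v=43: a=43^-2·(≡25), b=43^-2·(≡42) mod 43; (25|43)=+1, (42|43)=-1; (−1)^{-2·-2·21}·(+1)^-2·(-1)^-2 = +1.
(17, -143 / ℚ) ramifies at {11, 17}: a division algebra.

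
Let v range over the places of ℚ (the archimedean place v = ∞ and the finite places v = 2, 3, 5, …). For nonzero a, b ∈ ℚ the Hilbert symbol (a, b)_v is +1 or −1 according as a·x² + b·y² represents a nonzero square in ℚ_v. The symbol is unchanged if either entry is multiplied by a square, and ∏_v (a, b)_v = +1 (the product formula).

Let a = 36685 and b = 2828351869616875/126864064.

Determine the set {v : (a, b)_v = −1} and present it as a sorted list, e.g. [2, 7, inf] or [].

Mod squares: a ≡ 36685, b ≡ 12673. Check v ∈ {∞, 2, 5, 7, 11, 17, 19, 23, 29, 41}.
v=7: a=7^0·(≡5), b=7^4·(≡5) mod 7; (5|7)=-1, (5|7)=-1; (−1)^{0·4·3}·(-1)^4·(-1)^0 = +1.
v=19: a=19^0·(≡15), b=19^-3·(≡14) mod 19; (15|19)=-1, (14|19)=-1; (−1)^{0·-3·9}·(-1)^-3·(-1)^0 = -1.
v=∞: 36685 > 0 and 12673 > 0  ⇒  (a,b)_∞ = +1.
v=23: a=23^1·(≡8), b=23^1·(≡11) mod 23; (8|23)=+1, (11|23)=-1; (−1)^{1·1·11}·(+1)^1·(-1)^1 = +1.
v=5: a=5^1·(≡2), b=5^4·(≡3) mod 5; (2|5)=-1, (3|5)=-1; (−1)^{1·4·2}·(-1)^4·(-1)^1 = -1.
v=2: v_2(a)=0, v_2(b)=-6; units ≡ 5, 1 (mod 8); ε·ε+αω+βω = 0·0+0·0+-6·1 ≡ 0  ⇒  (a,b)_2 = +1.
v=17: a=17^0·(≡16), b=17^-2·(≡8) mod 17; (16|17)=+1, (8|17)=+1; (−1)^{0·-2·8}·(+1)^-2·(+1)^0 = +1.
v=41: a=41^0·(≡31), b=41^4·(≡8) mod 41; (31|41)=+1, (8|41)=+1; (−1)^{0·4·20}·(+1)^4·(+1)^0 = +1.
v=11: a=11^1·(≡2), b=11^0·(≡1) mod 11; (2|11)=-1, (1|11)=+1; (−1)^{1·0·5}·(-1)^0·(+1)^1 = +1.
v=29: a=29^1·(≡18), b=29^1·(≡11) mod 29; (18|29)=-1, (11|29)=-1; (−1)^{1·1·14}·(-1)^1·(-1)^1 = +1.
(36685, 12673 / ℚ) ramifies at {5, 19}: a division algebra.

[5, 19]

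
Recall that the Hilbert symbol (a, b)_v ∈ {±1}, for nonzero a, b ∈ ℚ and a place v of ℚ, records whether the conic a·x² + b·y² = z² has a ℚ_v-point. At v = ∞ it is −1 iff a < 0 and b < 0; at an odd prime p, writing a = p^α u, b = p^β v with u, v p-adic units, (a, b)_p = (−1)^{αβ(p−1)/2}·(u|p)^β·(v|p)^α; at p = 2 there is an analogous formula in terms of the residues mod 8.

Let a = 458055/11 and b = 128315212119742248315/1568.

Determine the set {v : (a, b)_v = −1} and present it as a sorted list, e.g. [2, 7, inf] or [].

[2, 11, 19, 29]

(a, b) ≡ (62205, 113247030) mod (ℚ^×)²; places V = {2, 3, 5, 7, 11, 13, 17, 19, 29, 31, ∞}.
(a,b)_31: α=0, u≡14; β=1, v≡18 (mod 31); (14|31)=+1, (18|31)=+1; sign (−1)^0·+1^1·+1^0 = +1.
(a,b)_19: α=0, u≡2; β=1, v≡8 (mod 19); (2|19)=-1, (8|19)=-1; sign (−1)^0·-1^1·-1^0 = -1.
(a,b)_5: α=1, u≡1; β=1, v≡1 (mod 5); (1|5)=+1, (1|5)=+1; sign (−1)^0·+1^1·+1^1 = +1.
(a,b)_11: α=-1, u≡4; β=6, v≡2 (mod 11); (4|11)=+1, (2|11)=-1; sign (−1)^0·+1^6·-1^-1 = -1.
(a,b)_17: α=0, u≡13; β=1, v≡1 (mod 17); (13|17)=+1, (1|17)=+1; sign (−1)^0·+1^1·+1^0 = +1.
(a,b)_2: α=0, β=-5; u≡5, v≡3 (mod 8); ε(u)ε(v)=0·1, αω(v)=0·1, βω(u)=-5·1; sum ≡ 1  ⇒  -1.
(a,b)_∞: sgn(62205)=+, sgn(113247030)=+, so +1.
(a,b)_7: α=0, u≡6; β=-2, v≡2 (mod 7); (6|7)=-1, (2|7)=+1; sign (−1)^0·-1^-2·+1^0 = +1.
(a,b)_29: α=1, u≡7; β=3, v≡26 (mod 29); (7|29)=+1, (26|29)=-1; sign (−1)^0·+1^3·-1^1 = -1.
(a,b)_13: α=1, u≡4; β=3, v≡3 (mod 13); (4|13)=+1, (3|13)=+1; sign (−1)^0·+1^3·+1^1 = +1.
(a,b)_3: α=5, u≡2; β=3, v≡1 (mod 3); (2|3)=-1, (1|3)=+1; sign (−1)^1·-1^3·+1^5 = +1.
(62205, 113247030 / ℚ) ramifies at {2, 11, 19, 29}: a division algebra.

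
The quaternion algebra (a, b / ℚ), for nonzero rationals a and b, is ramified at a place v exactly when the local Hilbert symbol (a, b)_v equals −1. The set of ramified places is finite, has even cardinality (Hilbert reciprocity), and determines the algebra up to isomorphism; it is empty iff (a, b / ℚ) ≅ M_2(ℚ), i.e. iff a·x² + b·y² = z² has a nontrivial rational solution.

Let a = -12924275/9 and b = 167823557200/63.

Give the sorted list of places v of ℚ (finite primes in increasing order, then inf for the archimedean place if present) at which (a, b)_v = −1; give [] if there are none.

[19, 23]

Mod squares: a ≡ -3059, b ≡ 91. Check v ∈ {∞, 2, 3, 5, 7, 13, 19, 23}.
v=7: a=7^1·(≡1), b=7^-1·(≡6) mod 7; (1|7)=+1, (6|7)=-1; (−1)^{1·-1·3}·(+1)^-1·(-1)^1 = +1.
v=3: a=3^-2·(≡1), b=3^-2·(≡1) mod 3; (1|3)=+1, (1|3)=+1; (−1)^{-2·-2·1}·(+1)^-2·(+1)^-2 = +1.
v=13: a=13^2·(≡12), b=13^3·(≡5) mod 13; (12|13)=+1, (5|13)=-1; (−1)^{2·3·6}·(+1)^3·(-1)^2 = +1.
v=5: a=5^2·(≡1), b=5^2·(≡1) mod 5; (1|5)=+1, (1|5)=+1; (−1)^{2·2·2}·(+1)^2·(+1)^2 = +1.
v=19: a=19^1·(≡12), b=19^2·(≡13) mod 19; (12|19)=-1, (13|19)=-1; (−1)^{1·2·9}·(-1)^2·(-1)^1 = -1.
v=23: a=23^1·(≡14), b=23^2·(≡11) mod 23; (14|23)=-1, (11|23)=-1; (−1)^{1·2·11}·(-1)^2·(-1)^1 = -1.
v=2: v_2(a)=0, v_2(b)=4; units ≡ 5, 3 (mod 8); ε·ε+αω+βω = 0·1+0·1+4·1 ≡ 0  ⇒  (a,b)_2 = +1.
v=∞: -3059 < 0 and 91 > 0  ⇒  (a,b)_∞ = +1.
|Ram(-3059, 91)| = 2, even; anisotropic at {19, 23}.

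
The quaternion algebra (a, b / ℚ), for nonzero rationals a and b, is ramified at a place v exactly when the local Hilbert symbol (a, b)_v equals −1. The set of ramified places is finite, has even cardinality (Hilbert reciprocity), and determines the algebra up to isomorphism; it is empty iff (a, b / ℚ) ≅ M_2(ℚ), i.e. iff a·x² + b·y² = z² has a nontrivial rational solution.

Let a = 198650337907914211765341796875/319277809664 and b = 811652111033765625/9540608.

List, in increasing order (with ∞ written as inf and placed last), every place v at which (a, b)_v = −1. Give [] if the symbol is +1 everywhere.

Mod squares: a ≡ 561, b ≡ 35888853. Check v ∈ {∞, 2, 3, 5, 7, 11, 13, 17, 19, 23, 37}.
v=2: v_2(a)=-14, v_2(b)=-10; units ≡ 1, 5 (mod 8); ε·ε+αω+βω = 0·0+-14·1+-10·0 ≡ 0  ⇒  (a,b)_2 = +1.
v=∞: 561 > 0 and 35888853 > 0  ⇒  (a,b)_∞ = +1.
v=23: a=23^4·(≡6), b=23^2·(≡21) mod 23; (6|23)=+1, (21|23)=-1; (−1)^{4·2·11}·(+1)^2·(-1)^4 = +1.
v=11: a=11^-7·(≡8), b=11^-3·(≡9) mod 11; (8|11)=-1, (9|11)=+1; (−1)^{-7·-3·5}·(-1)^-3·(+1)^-7 = +1.
v=3: a=3^11·(≡1), b=3^7·(≡1) mod 3; (1|3)=+1, (1|3)=+1; (−1)^{11·7·1}·(+1)^7·(+1)^11 = -1.
v=7: a=7^0·(≡1), b=7^-1·(≡4) mod 7; (1|7)=+1, (4|7)=+1; (−1)^{0·-1·3}·(+1)^-1·(+1)^0 = +1.
v=17: a=17^3·(≡8), b=17^3·(≡8) mod 17; (8|17)=+1, (8|17)=+1; (−1)^{3·3·8}·(+1)^3·(+1)^3 = +1.
v=13: a=13^2·(≡5), b=13^1·(≡12) mod 13; (5|13)=-1, (12|13)=+1; (−1)^{2·1·6}·(-1)^1·(+1)^2 = -1.
v=19: a=19^2·(≡2), b=19^1·(≡8) mod 19; (2|19)=-1, (8|19)=-1; (−1)^{2·1·9}·(-1)^1·(-1)^2 = -1.
v=5: a=5^10·(≡4), b=5^6·(≡2) mod 5; (4|5)=+1, (2|5)=-1; (−1)^{10·6·2}·(+1)^6·(-1)^10 = +1.
v=37: a=37^2·(≡14), b=37^1·(≡14) mod 37; (14|37)=-1, (14|37)=-1; (−1)^{2·1·18}·(-1)^1·(-1)^2 = -1.
|Ram(561, 35888853)| = 4, even; anisotropic at {3, 13, 19, 37}.

[3, 13, 19, 37]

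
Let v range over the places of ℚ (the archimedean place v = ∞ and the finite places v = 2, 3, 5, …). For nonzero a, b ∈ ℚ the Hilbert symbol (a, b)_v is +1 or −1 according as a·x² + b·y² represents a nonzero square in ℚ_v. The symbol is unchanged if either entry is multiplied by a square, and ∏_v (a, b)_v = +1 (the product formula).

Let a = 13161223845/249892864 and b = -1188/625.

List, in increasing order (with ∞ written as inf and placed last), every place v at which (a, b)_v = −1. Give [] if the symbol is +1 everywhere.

Mod squares: a ≡ 3045, b ≡ -33. Check v ∈ {∞, 2, 3, 5, 7, 11, 13, 19, 29}.
v=19: a=19^-2·(≡1), b=19^0·(≡5) mod 19; (1|19)=+1, (5|19)=+1; (−1)^{-2·0·9}·(+1)^0·(+1)^-2 = +1.
v=13: a=13^-2·(≡12), b=13^0·(≡8) mod 13; (12|13)=+1, (8|13)=-1; (−1)^{-2·0·6}·(+1)^0·(-1)^-2 = +1.
v=11: a=11^2·(≡3), b=11^1·(≡10) mod 11; (3|11)=+1, (10|11)=-1; (−1)^{2·1·5}·(+1)^1·(-1)^2 = +1.
v=2: v_2(a)=-12, v_2(b)=2; units ≡ 5, 7 (mod 8); ε·ε+αω+βω = 0·1+-12·0+2·1 ≡ 0  ⇒  (a,b)_2 = +1.
v=29: a=29^1·(≡17), b=29^0·(≡20) mod 29; (17|29)=-1, (20|29)=+1; (−1)^{1·0·14}·(-1)^0·(+1)^1 = +1.
v=5: a=5^1·(≡1), b=5^-4·(≡2) mod 5; (1|5)=+1, (2|5)=-1; (−1)^{1·-4·2}·(+1)^-4·(-1)^1 = -1.
v=∞: 3045 > 0 and -33 < 0  ⇒  (a,b)_∞ = +1.
v=3: a=3^7·(≡1), b=3^3·(≡1) mod 3; (1|3)=+1, (1|3)=+1; (−1)^{7·3·1}·(+1)^3·(+1)^7 = -1.
v=7: a=7^3·(≡4), b=7^0·(≡1) mod 7; (4|7)=+1, (1|7)=+1; (−1)^{3·0·3}·(+1)^0·(+1)^3 = +1.
(3045, -33 / ℚ) ramifies at {3, 5}: a division algebra.

[3, 5]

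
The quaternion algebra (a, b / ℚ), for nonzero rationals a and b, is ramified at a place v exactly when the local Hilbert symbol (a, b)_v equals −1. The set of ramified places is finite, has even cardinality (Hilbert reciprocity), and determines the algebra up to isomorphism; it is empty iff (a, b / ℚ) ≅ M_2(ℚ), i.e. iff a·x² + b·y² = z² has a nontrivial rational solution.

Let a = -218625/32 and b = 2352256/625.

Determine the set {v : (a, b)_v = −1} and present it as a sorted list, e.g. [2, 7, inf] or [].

[17, 47]

Mod squares: a ≡ -17490, b ≡ 36754. Check v ∈ {∞, 2, 3, 5, 11, 17, 23, 47, 53}.
v=∞: -17490 < 0 and 36754 > 0  ⇒  (a,b)_∞ = +1.
v=17: a=17^0·(≡11), b=17^1·(≡3) mod 17; (11|17)=-1, (3|17)=-1; (−1)^{0·1·8}·(-1)^1·(-1)^0 = -1.
v=5: a=5^3·(≡3), b=5^-4·(≡1) mod 5; (3|5)=-1, (1|5)=+1; (−1)^{3·-4·2}·(-1)^-4·(+1)^3 = +1.
v=23: a=23^0·(≡4), b=23^1·(≡15) mod 23; (4|23)=+1, (15|23)=-1; (−1)^{0·1·11}·(+1)^1·(-1)^0 = +1.
v=11: a=11^1·(≡9), b=11^0·(≡3) mod 11; (9|11)=+1, (3|11)=+1; (−1)^{1·0·5}·(+1)^0·(+1)^1 = +1.
v=47: a=47^0·(≡5), b=47^1·(≡23) mod 47; (5|47)=-1, (23|47)=-1; (−1)^{0·1·23}·(-1)^1·(-1)^0 = -1.
v=2: v_2(a)=-5, v_2(b)=7; units ≡ 7, 1 (mod 8); ε·ε+αω+βω = 1·0+-5·0+7·0 ≡ 0  ⇒  (a,b)_2 = +1.
v=53: a=53^1·(≡45), b=53^0·(≡28) mod 53; (45|53)=-1, (28|53)=+1; (−1)^{1·0·26}·(-1)^0·(+1)^1 = +1.
v=3: a=3^1·(≡2), b=3^0·(≡1) mod 3; (2|3)=-1, (1|3)=+1; (−1)^{1·0·1}·(-1)^0·(+1)^1 = +1.
Ram(-17490, 36754) = {17, 47}; no ℚ_17-point on the conic.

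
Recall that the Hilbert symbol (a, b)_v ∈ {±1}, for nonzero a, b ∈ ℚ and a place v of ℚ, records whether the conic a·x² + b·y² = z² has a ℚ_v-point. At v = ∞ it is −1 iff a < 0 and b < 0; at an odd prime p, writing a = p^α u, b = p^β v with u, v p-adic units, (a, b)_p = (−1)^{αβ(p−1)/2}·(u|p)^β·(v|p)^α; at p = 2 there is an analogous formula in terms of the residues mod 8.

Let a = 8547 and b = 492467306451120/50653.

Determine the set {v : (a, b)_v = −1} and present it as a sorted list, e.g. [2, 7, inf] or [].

Mod squares: a ≡ 8547, b ≡ 188646535. Check v ∈ {∞, 2, 3, 5, 7, 11, 13, 17, 19, 37, 41}.
v=5: a=5^0·(≡2), b=5^1·(≡3) mod 5; (2|5)=-1, (3|5)=-1; (−1)^{0·1·2}·(-1)^1·(-1)^0 = -1.
v=7: a=7^1·(≡3), b=7^3·(≡2) mod 7; (3|7)=-1, (2|7)=+1; (−1)^{1·3·3}·(-1)^3·(+1)^1 = +1.
v=19: a=19^0·(≡16), b=19^1·(≡9) mod 19; (16|19)=+1, (9|19)=+1; (−1)^{0·1·9}·(+1)^1·(+1)^0 = +1.
v=13: a=13^0·(≡6), b=13^2·(≡3) mod 13; (6|13)=-1, (3|13)=+1; (−1)^{0·2·6}·(-1)^2·(+1)^0 = +1.
v=17: a=17^0·(≡13), b=17^1·(≡14) mod 17; (13|17)=+1, (14|17)=-1; (−1)^{0·1·8}·(+1)^1·(-1)^0 = +1.
v=2: v_2(a)=0, v_2(b)=4; units ≡ 3, 7 (mod 8); ε·ε+αω+βω = 1·1+0·0+4·1 ≡ 1  ⇒  (a,b)_2 = -1.
v=3: a=3^1·(≡2), b=3^6·(≡1) mod 3; (2|3)=-1, (1|3)=+1; (−1)^{1·6·1}·(-1)^6·(+1)^1 = +1.
v=11: a=11^1·(≡7), b=11^1·(≡3) mod 11; (7|11)=-1, (3|11)=+1; (−1)^{1·1·5}·(-1)^1·(+1)^1 = +1.
v=41: a=41^0·(≡19), b=41^1·(≡16) mod 41; (19|41)=-1, (16|41)=+1; (−1)^{0·1·20}·(-1)^1·(+1)^0 = -1.
v=∞: 8547 > 0 and 188646535 > 0  ⇒  (a,b)_∞ = +1.
v=37: a=37^1·(≡9), b=37^-3·(≡23) mod 37; (9|37)=+1, (23|37)=-1; (−1)^{1·-3·18}·(+1)^-3·(-1)^1 = -1.
|Ram(8547, 188646535)| = 4, even; anisotropic at {2, 5, 37, 41}.

[2, 5, 37, 41]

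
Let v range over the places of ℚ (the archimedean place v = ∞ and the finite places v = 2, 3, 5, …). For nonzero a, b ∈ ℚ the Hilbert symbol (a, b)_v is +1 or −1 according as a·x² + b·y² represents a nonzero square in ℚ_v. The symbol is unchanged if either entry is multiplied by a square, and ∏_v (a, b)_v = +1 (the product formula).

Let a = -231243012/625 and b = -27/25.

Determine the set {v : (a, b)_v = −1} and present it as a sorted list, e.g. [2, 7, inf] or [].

[3, 11, 23, inf]

Mod squares: a ≡ -713713, b ≡ -3. Check v ∈ {∞, 2, 3, 5, 7, 11, 13, 23, 31}.
v=31: a=31^1·(≡28), b=31^0·(≡20) mod 31; (28|31)=+1, (20|31)=+1; (−1)^{1·0·15}·(+1)^0·(+1)^1 = +1.
v=13: a=13^1·(≡2), b=13^0·(≡1) mod 13; (2|13)=-1, (1|13)=+1; (−1)^{1·0·6}·(-1)^0·(+1)^1 = +1.
v=7: a=7^1·(≡3), b=7^0·(≡2) mod 7; (3|7)=-1, (2|7)=+1; (−1)^{1·0·3}·(-1)^0·(+1)^1 = +1.
v=2: v_2(a)=2, v_2(b)=0; units ≡ 7, 5 (mod 8); ε·ε+αω+βω = 1·0+2·1+0·0 ≡ 0  ⇒  (a,b)_2 = +1.
v=11: a=11^1·(≡7), b=11^0·(≡2) mod 11; (7|11)=-1, (2|11)=-1; (−1)^{1·0·5}·(-1)^0·(-1)^1 = -1.
v=∞: -713713 < 0 and -3 < 0  ⇒  (a,b)_∞ = -1.
v=23: a=23^1·(≡21), b=23^0·(≡21) mod 23; (21|23)=-1, (21|23)=-1; (−1)^{1·0·11}·(-1)^0·(-1)^1 = -1.
v=5: a=5^-4·(≡3), b=5^-2·(≡3) mod 5; (3|5)=-1, (3|5)=-1; (−1)^{-4·-2·2}·(-1)^-2·(-1)^-4 = +1.
v=3: a=3^4·(≡2), b=3^3·(≡2) mod 3; (2|3)=-1, (2|3)=-1; (−1)^{4·3·1}·(-1)^3·(-1)^4 = -1.
(-713713, -3 / ℚ) ramifies at {3, 11, 23, ∞}: a division algebra.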